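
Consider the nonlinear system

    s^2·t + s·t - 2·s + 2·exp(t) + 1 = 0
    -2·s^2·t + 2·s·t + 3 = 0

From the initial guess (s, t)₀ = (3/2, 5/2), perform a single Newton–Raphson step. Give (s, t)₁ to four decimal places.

At (3/2, 5/2): F = (31.739988, -0.7500).
Jacobian J = [[2·s·t + t - 2, s^2 + s + 2·exp(t)], [-4·s·t + 2·t, -2·s^2 + 2·s]].
At the point, J = [[8.0000, 28.114988], [-10.0000, -1.5000]] (det J = 269.149879).
Solving J·Δ = −F gives Δ = (0.0985, -1.1570).
Then the next iterate is (s, t)₁ = (1.5985, 1.3430).

(1.5985, 1.3430)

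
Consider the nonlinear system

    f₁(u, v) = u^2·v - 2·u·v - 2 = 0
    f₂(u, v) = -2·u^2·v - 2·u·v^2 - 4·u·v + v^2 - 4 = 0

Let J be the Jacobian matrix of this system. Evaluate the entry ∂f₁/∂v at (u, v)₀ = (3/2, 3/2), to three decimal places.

-0.750

∂f₁/∂v = u^2 - 2·u.
At (3/2, 3/2) this is -0.750.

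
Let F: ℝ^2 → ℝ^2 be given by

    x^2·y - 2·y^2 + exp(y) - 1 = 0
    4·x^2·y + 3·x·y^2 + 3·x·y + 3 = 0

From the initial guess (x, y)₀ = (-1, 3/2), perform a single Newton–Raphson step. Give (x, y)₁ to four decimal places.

(-0.7874, 1.1988)

At (-1, 3/2): F = (0.481689, -2.2500).
Jacobian J = [[2·x·y, x^2 - 4·y + exp(y)], [8·x·y + 3·y^2 + 3·y, 4·x^2 + 6·x·y + 3·x]].
At the point, J = [[-3.0000, -0.518311], [-0.7500, -8.0000]] (det J = 23.611267).
Solving J·Δ = −F gives Δ = (0.2126, -0.3012).
Then the next iterate is (x, y)₁ = (-0.7874, 1.1988).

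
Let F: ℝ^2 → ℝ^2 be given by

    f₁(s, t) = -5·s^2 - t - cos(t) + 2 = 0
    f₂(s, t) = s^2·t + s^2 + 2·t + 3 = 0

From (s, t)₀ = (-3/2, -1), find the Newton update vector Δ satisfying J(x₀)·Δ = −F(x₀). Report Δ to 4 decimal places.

(0.5571, -0.2353)

At (-3/2, -1): F = (-8.790302, 1.0000).
Jacobian J = [[-10·s, sin(t) - 1], [2·s·t + 2·s, s^2 + 2]].
At the point, J = [[15.0000, -1.841471], [0.0000, 4.2500]] (det J = 63.7500).
Solving J·Δ = −F gives Δ = (0.5571, -0.2353).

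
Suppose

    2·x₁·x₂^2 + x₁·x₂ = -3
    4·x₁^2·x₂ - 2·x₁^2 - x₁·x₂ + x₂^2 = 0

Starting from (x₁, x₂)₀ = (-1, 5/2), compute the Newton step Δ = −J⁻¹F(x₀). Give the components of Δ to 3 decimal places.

At (-1, 5/2): F = (-12.000, 16.750).
Jacobian J = [[2·x₂^2 + x₂, 4·x₁·x₂ + x₁], [8·x₁·x₂ - 4·x₁ - x₂, 4·x₁^2 - x₁ + 2·x₂]].
At the point, J = [[15.000, -11.000], [-18.500, 10.000]] (det J = -53.500).
Solving J·Δ = −F gives Δ = (1.201, 0.547).

(1.201, 0.547)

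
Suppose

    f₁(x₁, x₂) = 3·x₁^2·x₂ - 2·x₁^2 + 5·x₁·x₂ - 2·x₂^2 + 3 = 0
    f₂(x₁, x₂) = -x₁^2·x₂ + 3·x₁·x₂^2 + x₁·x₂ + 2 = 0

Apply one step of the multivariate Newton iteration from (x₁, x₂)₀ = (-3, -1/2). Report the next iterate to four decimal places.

At (-3, -1/2): F = (-21.5000, 5.7500).
Jacobian J = [[6·x₁·x₂ - 4·x₁ + 5·x₂, 3·x₁^2 + 5·x₁ - 4·x₂], [-2·x₁·x₂ + 3·x₂^2 + x₂, -x₁^2 + 6·x₁·x₂ + x₁]].
At the point, J = [[18.5000, 14.0000], [-2.7500, -3.0000]] (det J = -17.0000).
Solving J·Δ = −F gives Δ = (-0.9412, 2.7794).
Then the next iterate is (x₁, x₂)₁ = (-3.9412, 2.2794).

(-3.9412, 2.2794)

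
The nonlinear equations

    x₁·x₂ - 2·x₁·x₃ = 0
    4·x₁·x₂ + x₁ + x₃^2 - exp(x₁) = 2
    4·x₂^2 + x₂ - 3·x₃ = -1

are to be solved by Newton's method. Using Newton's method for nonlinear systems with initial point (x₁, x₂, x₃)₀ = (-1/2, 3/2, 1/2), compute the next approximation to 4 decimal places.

(0.2226, 0.6014, -0.0606)

At (-1/2, 3/2, 1/2): F = (-0.2500, -5.856531, 10.0000).
Jacobian J = [[x₂ - 2·x₃, x₁, -2·x₁], [4·x₂ - exp(x₁) + 1, 4·x₁, 2·x₃], [0, 8·x₂ + 1, -3]].
At the point, J = [[0.5000, -0.5000, 1.0000], [6.393469, -2.0000, 1.0000], [0.0000, 13.0000, -3.0000]] (det J = 70.024897).
Solving J·Δ = −F gives Δ = (0.7226, -0.8986, -0.5606).
Then the next iterate is (x₁, x₂, x₃)₁ = (0.2226, 0.6014, -0.0606).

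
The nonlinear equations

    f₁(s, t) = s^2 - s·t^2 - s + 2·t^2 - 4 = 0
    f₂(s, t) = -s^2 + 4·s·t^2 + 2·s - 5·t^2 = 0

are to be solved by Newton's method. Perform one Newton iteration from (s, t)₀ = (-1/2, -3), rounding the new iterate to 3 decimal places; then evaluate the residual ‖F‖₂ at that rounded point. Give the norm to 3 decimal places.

13.443

At (-1/2, -3): F = (19.250, -64.250).
Jacobian J = [[2·s - t^2 - 1, -2·s·t + 4·t], [-2·s + 4·t^2 + 2, 8·s·t - 10·t]].
At the point, J = [[-11.000, -15.000], [39.000, 42.000]] (det J = 123.000).
Solving J·Δ = −F gives Δ = (1.262, 0.358).
Then the next iterate is (s, t)₁ = (0.762, -2.642).
Re-evaluating at (0.762, -2.642): F = (4.46009, -12.68192), so ‖F‖₂ = 13.443.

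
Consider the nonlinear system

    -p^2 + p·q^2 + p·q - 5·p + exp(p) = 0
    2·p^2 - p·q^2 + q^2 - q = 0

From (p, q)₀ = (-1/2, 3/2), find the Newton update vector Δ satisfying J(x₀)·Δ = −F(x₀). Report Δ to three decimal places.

(1.129, 0.692)

At (-1/2, 3/2): F = (0.98153, 2.375).
Jacobian J = [[-2·p + q^2 + q + exp(p) - 5, 2·p·q + p], [4·p - q^2, -2·p·q + 2·q - 1]].
At the point, J = [[0.35653, -2.000], [-4.250, 3.500]] (det J = -7.25214).
Solving J·Δ = −F gives Δ = (1.129, 0.692).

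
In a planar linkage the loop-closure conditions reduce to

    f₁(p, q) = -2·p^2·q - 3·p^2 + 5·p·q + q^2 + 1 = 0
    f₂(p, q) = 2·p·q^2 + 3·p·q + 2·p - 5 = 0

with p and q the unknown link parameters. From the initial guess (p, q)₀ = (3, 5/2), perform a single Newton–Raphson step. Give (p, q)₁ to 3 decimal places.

(2.171, 1.404)

At (3, 5/2): F = (-27.250, 61.000).
Jacobian J = [[-4·p·q - 6·p + 5·q, -2·p^2 + 5·p + 2·q], [2·q^2 + 3·q + 2, 4·p·q + 3·p]].
At the point, J = [[-35.500, 2.000], [22.000, 39.000]] (det J = -1428.500).
Solving J·Δ = −F gives Δ = (-0.829, -1.096).
Then the next iterate is (p, q)₁ = (2.171, 1.404).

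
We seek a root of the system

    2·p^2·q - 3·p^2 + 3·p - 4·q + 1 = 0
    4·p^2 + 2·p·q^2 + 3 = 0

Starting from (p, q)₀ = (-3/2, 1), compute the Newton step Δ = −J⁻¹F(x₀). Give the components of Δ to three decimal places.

(1.742, -1.403)

At (-3/2, 1): F = (-9.750, 9.000).
Jacobian J = [[4·p·q - 6·p + 3, 2·p^2 - 4], [8·p + 2·q^2, 4·p·q]].
At the point, J = [[6.000, 0.500], [-10.000, -6.000]] (det J = -31.000).
Solving J·Δ = −F gives Δ = (1.742, -1.403).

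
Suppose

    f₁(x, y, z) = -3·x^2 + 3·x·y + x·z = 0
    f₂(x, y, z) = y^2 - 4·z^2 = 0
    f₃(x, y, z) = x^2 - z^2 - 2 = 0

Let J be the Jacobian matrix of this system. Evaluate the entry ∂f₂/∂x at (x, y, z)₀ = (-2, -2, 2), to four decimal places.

0.0000

∂f₂/∂x = 0.
At (-2, -2, 2) this is 0.0000.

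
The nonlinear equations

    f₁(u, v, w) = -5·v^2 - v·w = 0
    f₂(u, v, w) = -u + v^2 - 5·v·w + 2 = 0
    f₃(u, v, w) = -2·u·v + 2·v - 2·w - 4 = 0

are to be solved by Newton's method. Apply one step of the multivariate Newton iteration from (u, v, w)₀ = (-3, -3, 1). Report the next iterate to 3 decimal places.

At (-3, -3, 1): F = (-42.000, 29.000, -30.000).
Jacobian J = [[0, -10·v - w, -v], [-1, 2·v - 5·w, -5·v], [-2·v, -2·u + 2, -2]].
At the point, J = [[0.000, 29.000, 3.000], [-1.000, -11.000, 15.000], [6.000, 8.000, -2.000]] (det J = 2726.000).
Solving J·Δ = −F gives Δ = (2.768, 1.514, -0.638).
Then the next iterate is (u, v, w)₁ = (-0.232, -1.486, 0.362).

(-0.232, -1.486, 0.362)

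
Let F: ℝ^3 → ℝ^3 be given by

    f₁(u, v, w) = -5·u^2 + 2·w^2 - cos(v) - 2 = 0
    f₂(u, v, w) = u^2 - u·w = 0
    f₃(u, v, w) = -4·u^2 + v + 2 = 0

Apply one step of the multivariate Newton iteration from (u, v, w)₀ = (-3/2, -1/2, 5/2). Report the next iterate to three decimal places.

At (-3/2, -1/2, 5/2): F = (-1.62758, 6.000, -7.500).
Jacobian J = [[-10·u, sin(v), 4·w], [2·u - w, 0, -u], [-8·u, 1, 0]].
At the point, J = [[15.000, -0.47943, 10.000], [-5.500, 0.000, 1.500], [12.000, 1.000, 0.000]] (det J = -86.12966).
Solving J·Δ = −F gives Δ = (0.788, -1.951, -1.112).
Then the next iterate is (u, v, w)₁ = (-0.712, -2.451, 1.388).

(-0.712, -2.451, 1.388)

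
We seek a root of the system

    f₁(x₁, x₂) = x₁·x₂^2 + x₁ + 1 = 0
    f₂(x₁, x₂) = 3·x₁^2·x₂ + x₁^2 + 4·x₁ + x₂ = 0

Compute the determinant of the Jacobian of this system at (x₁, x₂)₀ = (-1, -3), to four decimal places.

-80.0000

J = [[x₂^2 + 1, 2·x₁·x₂], [6·x₁·x₂ + 2·x₁ + 4, 3·x₁^2 + 1]].
At the point, J = [[10.0000, 6.0000], [20.0000, 4.0000]].
det J = -80.0000.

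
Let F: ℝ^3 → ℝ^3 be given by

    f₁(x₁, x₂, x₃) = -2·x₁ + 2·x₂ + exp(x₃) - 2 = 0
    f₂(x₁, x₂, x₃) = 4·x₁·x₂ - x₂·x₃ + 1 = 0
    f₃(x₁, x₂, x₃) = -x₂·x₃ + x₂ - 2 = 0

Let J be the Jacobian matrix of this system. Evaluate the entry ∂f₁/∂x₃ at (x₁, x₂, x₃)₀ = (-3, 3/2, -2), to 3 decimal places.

0.135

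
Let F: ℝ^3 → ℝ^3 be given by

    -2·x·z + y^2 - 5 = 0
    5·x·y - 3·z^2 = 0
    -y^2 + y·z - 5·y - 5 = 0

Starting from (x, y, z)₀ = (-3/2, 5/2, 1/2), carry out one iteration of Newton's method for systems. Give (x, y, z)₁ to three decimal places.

(-0.424, 0.752, 2.856)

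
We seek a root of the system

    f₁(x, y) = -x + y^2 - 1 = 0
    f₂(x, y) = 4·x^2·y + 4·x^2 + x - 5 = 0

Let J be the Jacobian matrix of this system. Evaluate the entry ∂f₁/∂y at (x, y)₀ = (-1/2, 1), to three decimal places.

∂f₁/∂y = 2·y.
At (-1/2, 1) this is 2.000.

2.000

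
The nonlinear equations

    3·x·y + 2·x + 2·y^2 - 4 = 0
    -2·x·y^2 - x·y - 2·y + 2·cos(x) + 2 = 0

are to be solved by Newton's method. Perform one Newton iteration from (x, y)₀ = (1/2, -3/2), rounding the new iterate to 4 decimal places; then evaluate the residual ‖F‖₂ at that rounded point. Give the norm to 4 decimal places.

8.6586

At (1/2, -3/2): F = (-0.7500, 5.255165).
Jacobian J = [[3·y + 2, 3·x + 4·y], [-2·y^2 - y - 2·sin(x), -4·x·y - x - 2]].
At the point, J = [[-2.5000, -4.5000], [-3.958851, 0.5000]] (det J = -19.064830).
Solving J·Δ = −F gives Δ = (1.2207, -0.8449).
Then the next iterate is (x, y)₁ = (1.7207, -2.3449).
Re-evaluating at (1.7207, -2.3449): F = (-1.666096, -8.496747), so ‖F‖₂ = 8.6586.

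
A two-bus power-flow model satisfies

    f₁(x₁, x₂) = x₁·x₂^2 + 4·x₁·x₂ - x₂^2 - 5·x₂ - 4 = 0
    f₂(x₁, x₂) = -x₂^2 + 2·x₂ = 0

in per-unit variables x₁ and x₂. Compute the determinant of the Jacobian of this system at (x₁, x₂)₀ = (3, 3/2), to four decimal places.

-8.2500

J = [[x₂^2 + 4·x₂, 2·x₁·x₂ + 4·x₁ - 2·x₂ - 5], [0, -2·x₂ + 2]].
At the point, J = [[8.2500, 13.0000], [0.0000, -1.0000]].
det J = -8.2500.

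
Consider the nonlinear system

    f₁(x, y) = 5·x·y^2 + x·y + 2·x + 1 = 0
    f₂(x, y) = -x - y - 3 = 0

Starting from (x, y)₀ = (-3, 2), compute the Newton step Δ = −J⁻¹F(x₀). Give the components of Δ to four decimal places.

At (-3, 2): F = (-71.0000, -2.0000).
Jacobian J = [[5·y^2 + y + 2, 10·x·y + x], [-1, -1]].
At the point, J = [[24.0000, -63.0000], [-1.0000, -1.0000]] (det J = -87.0000).
Solving J·Δ = −F gives Δ = (-0.6322, -1.3678).

(-0.6322, -1.3678)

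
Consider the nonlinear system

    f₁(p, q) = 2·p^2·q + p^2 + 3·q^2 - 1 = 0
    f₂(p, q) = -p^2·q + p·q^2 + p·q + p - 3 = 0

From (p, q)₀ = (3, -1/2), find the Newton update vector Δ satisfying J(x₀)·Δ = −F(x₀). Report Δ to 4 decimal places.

At (3, -1/2): F = (-0.2500, 3.7500).
Jacobian J = [[4·p·q + 2·p, 2·p^2 + 6·q], [-2·p·q + q^2 + q + 1, -p^2 + 2·p·q + p]].
At the point, J = [[0.0000, 15.0000], [3.7500, -9.0000]] (det J = -56.2500).
Solving J·Δ = −F gives Δ = (-0.9600, 0.0167).

(-0.9600, 0.0167)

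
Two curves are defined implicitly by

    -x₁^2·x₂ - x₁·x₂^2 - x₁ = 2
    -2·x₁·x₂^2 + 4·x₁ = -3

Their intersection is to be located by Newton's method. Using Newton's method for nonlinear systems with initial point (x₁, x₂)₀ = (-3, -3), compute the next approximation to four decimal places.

(-1.7857, -2.2222)

At (-3, -3): F = (55.0000, 45.0000).
Jacobian J = [[-2·x₁·x₂ - x₂^2 - 1, -x₁^2 - 2·x₁·x₂], [-2·x₂^2 + 4, -4·x₁·x₂]].
At the point, J = [[-28.0000, -27.0000], [-14.0000, -36.0000]] (det J = 630.0000).
Solving J·Δ = −F gives Δ = (1.2143, 0.7778).
Then the next iterate is (x₁, x₂)₁ = (-1.7857, -2.2222).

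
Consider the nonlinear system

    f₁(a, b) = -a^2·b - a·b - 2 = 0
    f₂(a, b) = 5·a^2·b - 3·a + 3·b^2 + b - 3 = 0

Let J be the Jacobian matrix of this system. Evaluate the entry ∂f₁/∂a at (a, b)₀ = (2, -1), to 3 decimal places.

5.000

∂f₁/∂a = -2·a·b - b.
At (2, -1) this is 5.000.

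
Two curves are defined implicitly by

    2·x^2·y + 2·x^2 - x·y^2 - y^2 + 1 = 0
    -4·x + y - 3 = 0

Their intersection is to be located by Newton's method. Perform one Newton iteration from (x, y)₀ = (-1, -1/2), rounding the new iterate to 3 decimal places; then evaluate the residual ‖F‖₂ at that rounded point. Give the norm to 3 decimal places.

At (-1, -1/2): F = (2.000, 0.500).
Jacobian J = [[4·x·y + 4·x - y^2, 2·x^2 - 2·x·y - 2·y], [-4, 1]].
At the point, J = [[-2.250, 2.000], [-4.000, 1.000]] (det J = 5.750).
Solving J·Δ = −F gives Δ = (-0.174, -1.196).
Then the next iterate is (x, y)₁ = (-1.174, -1.696).
Re-evaluating at (-1.174, -1.696): F = (-0.41806, 0.000), so ‖F‖₂ = 0.418.

0.418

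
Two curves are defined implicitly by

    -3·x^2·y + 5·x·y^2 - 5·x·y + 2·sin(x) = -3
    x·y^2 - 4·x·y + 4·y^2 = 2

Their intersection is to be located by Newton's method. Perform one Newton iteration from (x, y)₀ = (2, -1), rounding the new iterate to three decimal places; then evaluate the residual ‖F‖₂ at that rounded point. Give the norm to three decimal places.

11.680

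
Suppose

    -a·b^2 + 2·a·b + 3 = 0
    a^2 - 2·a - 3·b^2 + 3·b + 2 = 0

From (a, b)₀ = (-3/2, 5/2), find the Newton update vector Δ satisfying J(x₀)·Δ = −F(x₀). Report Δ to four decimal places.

At (-3/2, 5/2): F = (4.8750, -4.0000).
Jacobian J = [[-b^2 + 2·b, -2·a·b + 2·a], [2·a - 2, -6·b + 3]].
At the point, J = [[-1.2500, 4.5000], [-5.0000, -12.0000]] (det J = 37.5000).
Solving J·Δ = −F gives Δ = (1.0800, -0.7833).

(1.0800, -0.7833)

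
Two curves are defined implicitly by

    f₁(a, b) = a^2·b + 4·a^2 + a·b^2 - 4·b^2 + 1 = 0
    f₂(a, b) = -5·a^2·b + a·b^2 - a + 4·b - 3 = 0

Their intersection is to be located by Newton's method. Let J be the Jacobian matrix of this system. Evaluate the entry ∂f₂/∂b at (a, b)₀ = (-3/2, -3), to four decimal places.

∂f₂/∂b = -5·a^2 + 2·a·b + 4.
At (-3/2, -3) this is 1.7500.

1.7500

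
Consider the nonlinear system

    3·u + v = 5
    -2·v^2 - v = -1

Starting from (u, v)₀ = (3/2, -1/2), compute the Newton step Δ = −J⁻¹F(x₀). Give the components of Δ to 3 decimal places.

(0.667, -1.000)

At (3/2, -1/2): F = (-1.000, 1.000).
Jacobian J = [[3, 1], [0, -4·v - 1]].
At the point, J = [[3.000, 1.000], [0.000, 1.000]] (det J = 3.000).
Solving J·Δ = −F gives Δ = (0.667, -1.000).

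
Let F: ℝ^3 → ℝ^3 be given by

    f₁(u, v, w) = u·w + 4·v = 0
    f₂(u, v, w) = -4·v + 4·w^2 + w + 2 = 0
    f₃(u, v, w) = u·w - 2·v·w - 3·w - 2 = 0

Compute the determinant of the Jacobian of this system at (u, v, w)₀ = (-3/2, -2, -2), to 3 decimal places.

8.000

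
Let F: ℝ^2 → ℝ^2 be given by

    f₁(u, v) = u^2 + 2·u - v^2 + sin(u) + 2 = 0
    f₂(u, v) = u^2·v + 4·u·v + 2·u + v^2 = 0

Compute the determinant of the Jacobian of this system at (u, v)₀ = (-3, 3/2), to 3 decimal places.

J = [[2·u + cos(u) + 2, -2·v], [2·u·v + 4·v + 2, u^2 + 4·u + 2·v]].
At the point, J = [[-4.98999, -3.000], [-1.000, 0.000]].
det J = -3.000.

-3.000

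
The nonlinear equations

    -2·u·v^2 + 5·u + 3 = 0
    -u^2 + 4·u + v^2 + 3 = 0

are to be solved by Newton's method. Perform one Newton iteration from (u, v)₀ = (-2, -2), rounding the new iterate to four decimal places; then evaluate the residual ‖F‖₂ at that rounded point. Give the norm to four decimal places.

3.1310

At (-2, -2): F = (9.0000, -5.0000).
Jacobian J = [[-2·v^2 + 5, -4·u·v], [-2·u + 4, 2·v]].
At the point, J = [[-3.0000, -16.0000], [8.0000, -4.0000]] (det J = 140.0000).
Solving J·Δ = −F gives Δ = (0.8286, 0.4071).
Then the next iterate is (u, v)₁ = (-1.1714, -1.5929).
Re-evaluating at (-1.1714, -1.5929): F = (3.087458, -0.520448), so ‖F‖₂ = 3.1310.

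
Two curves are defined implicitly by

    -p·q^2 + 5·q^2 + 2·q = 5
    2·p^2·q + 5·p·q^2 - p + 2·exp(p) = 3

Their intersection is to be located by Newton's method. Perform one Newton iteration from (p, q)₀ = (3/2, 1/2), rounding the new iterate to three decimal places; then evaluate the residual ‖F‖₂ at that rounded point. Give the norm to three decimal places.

2.137

At (3/2, 1/2): F = (-3.125, 8.58838).
Jacobian J = [[-q^2, -2·p·q + 10·q + 2], [4·p·q + 5·q^2 + 2·exp(p) - 1, 2·p^2 + 10·p·q]].
At the point, J = [[-0.250, 5.500], [12.21338, 12.000]] (det J = -70.17358).
Solving J·Δ = −F gives Δ = (-1.208, 0.513).
Then the next iterate is (p, q)₁ = (0.292, 1.013).
Re-evaluating at (0.292, 1.013): F = (1.85720, 1.05716), so ‖F‖₂ = 2.137.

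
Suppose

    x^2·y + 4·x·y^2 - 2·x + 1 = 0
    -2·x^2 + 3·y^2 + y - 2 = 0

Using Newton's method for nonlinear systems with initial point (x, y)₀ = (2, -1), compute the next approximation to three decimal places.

(0.826, -0.721)

At (2, -1): F = (1.000, -8.000).
Jacobian J = [[2·x·y + 4·y^2 - 2, x^2 + 8·x·y], [-4·x, 6·y + 1]].
At the point, J = [[-2.000, -12.000], [-8.000, -5.000]] (det J = -86.000).
Solving J·Δ = −F gives Δ = (-1.174, 0.279).
Then the next iterate is (x, y)₁ = (0.826, -0.721).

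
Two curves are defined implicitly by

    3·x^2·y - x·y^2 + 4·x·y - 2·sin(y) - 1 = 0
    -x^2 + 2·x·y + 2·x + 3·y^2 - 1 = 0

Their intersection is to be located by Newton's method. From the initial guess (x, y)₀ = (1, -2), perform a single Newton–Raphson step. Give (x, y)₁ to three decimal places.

(0.731, -1.093)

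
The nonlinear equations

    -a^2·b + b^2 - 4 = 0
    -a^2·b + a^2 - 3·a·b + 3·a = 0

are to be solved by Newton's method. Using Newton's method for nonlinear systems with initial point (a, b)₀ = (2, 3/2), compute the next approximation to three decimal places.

(0.717, 1.449)

At (2, 3/2): F = (-7.750, -5.000).
Jacobian J = [[-2·a·b, -a^2 + 2·b], [-2·a·b + 2·a - 3·b + 3, -a^2 - 3·a]].
At the point, J = [[-6.000, -1.000], [-3.500, -10.000]] (det J = 56.500).
Solving J·Δ = −F gives Δ = (-1.283, -0.051).
Then the next iterate is (a, b)₁ = (0.717, 1.449).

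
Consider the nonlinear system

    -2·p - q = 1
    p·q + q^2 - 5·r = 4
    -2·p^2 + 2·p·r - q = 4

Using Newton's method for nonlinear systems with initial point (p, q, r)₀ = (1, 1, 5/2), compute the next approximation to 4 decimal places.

At (1, 1, 5/2): F = (-4.0000, -14.5000, -2.0000).
Jacobian J = [[-2, -1, 0], [q, p + 2·q, -5], [-4·p + 2·r, -1, 2·p]].
At the point, J = [[-2.0000, -1.0000, 0.0000], [1.0000, 3.0000, -5.0000], [1.0000, -1.0000, 2.0000]] (det J = 5.0000).
Solving J·Δ = −F gives Δ = (8.6000, -21.2000, -13.9000).
Then the next iterate is (p, q, r)₁ = (9.6000, -20.2000, -11.4000).

(9.6000, -20.2000, -11.4000)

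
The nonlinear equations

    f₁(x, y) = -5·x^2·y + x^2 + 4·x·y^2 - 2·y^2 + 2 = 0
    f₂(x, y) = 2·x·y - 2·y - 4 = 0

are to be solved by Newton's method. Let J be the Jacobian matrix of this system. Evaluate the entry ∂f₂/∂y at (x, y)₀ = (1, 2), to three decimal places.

0.000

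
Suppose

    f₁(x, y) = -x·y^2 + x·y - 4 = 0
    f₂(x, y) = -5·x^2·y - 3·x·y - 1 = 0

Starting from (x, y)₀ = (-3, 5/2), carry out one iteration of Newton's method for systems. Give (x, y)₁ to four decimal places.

At (-3, 5/2): F = (7.2500, -91.0000).
Jacobian J = [[-y^2 + y, -2·x·y + x], [-10·x·y - 3·y, -5·x^2 - 3·x]].
At the point, J = [[-3.7500, 12.0000], [67.5000, -36.0000]] (det J = -675.0000).
Solving J·Δ = −F gives Δ = (1.2311, -0.2194).
Then the next iterate is (x, y)₁ = (-1.7689, 2.2806).

(-1.7689, 2.2806)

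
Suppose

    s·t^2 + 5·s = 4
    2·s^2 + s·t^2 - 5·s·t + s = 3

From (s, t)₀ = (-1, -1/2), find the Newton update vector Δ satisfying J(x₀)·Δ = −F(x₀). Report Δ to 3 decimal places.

At (-1, -1/2): F = (-9.250, -4.750).
Jacobian J = [[t^2 + 5, 2·s·t], [4·s + t^2 - 5·t + 1, 2·s·t - 5·s]].
At the point, J = [[5.250, 1.000], [-0.250, 6.000]] (det J = 31.750).
Solving J·Δ = −F gives Δ = (1.598, 0.858).

(1.598, 0.858)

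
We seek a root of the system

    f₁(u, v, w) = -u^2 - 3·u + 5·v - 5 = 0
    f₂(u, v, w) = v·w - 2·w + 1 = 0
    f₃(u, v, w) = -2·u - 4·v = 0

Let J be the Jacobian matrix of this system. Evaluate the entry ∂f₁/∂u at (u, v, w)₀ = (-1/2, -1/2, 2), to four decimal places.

∂f₁/∂u = -2·u - 3.
At (-1/2, -1/2, 2) this is -2.0000.

-2.0000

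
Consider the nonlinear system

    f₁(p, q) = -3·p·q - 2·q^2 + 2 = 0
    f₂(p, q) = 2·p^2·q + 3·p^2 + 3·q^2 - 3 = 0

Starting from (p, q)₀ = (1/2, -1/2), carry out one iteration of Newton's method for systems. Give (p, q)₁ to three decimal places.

At (1/2, -1/2): F = (2.250, -1.750).
Jacobian J = [[-3·q, -3·p - 4·q], [4·p·q + 6·p, 2·p^2 + 6·q]].
At the point, J = [[1.500, 0.500], [2.000, -2.500]] (det J = -4.750).
Solving J·Δ = −F gives Δ = (-1.000, -1.500).
Then the next iterate is (p, q)₁ = (-0.500, -2.000).

(-0.500, -2.000)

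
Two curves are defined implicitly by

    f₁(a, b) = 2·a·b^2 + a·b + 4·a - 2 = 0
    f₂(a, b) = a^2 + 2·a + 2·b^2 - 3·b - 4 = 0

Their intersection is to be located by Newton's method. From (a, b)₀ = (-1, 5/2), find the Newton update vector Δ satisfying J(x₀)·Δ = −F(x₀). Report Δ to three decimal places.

At (-1, 5/2): F = (-21.000, 0.000).
Jacobian J = [[2·b^2 + b + 4, 4·a·b + a], [2·a + 2, 4·b - 3]].
At the point, J = [[19.000, -11.000], [0.000, 7.000]] (det J = 133.000).
Solving J·Δ = −F gives Δ = (1.105, 0.000).

(1.105, 0.000)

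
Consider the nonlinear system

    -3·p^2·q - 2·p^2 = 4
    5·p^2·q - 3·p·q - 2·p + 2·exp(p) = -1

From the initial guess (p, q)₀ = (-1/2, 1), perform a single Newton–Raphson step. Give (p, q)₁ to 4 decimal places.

(0.8918, 3.2789)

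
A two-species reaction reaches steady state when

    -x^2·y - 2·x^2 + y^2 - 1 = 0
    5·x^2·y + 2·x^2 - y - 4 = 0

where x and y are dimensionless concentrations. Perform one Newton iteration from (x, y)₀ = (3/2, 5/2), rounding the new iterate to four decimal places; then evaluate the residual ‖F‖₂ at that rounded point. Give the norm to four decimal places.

6.6262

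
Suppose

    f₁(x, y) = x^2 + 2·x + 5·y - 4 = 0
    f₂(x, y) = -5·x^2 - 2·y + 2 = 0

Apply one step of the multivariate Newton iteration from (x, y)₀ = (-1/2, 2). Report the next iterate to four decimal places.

(-0.2870, 0.9074)

At (-1/2, 2): F = (5.2500, -3.2500).
Jacobian J = [[2·x + 2, 5], [-10·x, -2]].
At the point, J = [[1.0000, 5.0000], [5.0000, -2.0000]] (det J = -27.0000).
Solving J·Δ = −F gives Δ = (0.2130, -1.0926).
Then the next iterate is (x, y)₁ = (-0.2870, 0.9074).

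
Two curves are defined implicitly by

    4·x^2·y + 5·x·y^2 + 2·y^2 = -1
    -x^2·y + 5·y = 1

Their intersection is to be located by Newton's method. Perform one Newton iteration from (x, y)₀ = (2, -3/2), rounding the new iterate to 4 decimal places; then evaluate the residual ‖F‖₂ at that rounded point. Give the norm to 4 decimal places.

At (2, -3/2): F = (4.0000, -2.5000).
Jacobian J = [[8·x·y + 5·y^2, 4·x^2 + 10·x·y + 4·y], [-2·x·y, -x^2 + 5]].
At the point, J = [[-12.7500, -20.0000], [6.0000, 1.0000]] (det J = 107.2500).
Solving J·Δ = −F gives Δ = (0.4289, -0.0734).
Then the next iterate is (x, y)₁ = (2.4289, -1.5734).
Re-evaluating at (2.4289, -1.5734): F = (-1.113492, 0.415360), so ‖F‖₂ = 1.1884.

1.1884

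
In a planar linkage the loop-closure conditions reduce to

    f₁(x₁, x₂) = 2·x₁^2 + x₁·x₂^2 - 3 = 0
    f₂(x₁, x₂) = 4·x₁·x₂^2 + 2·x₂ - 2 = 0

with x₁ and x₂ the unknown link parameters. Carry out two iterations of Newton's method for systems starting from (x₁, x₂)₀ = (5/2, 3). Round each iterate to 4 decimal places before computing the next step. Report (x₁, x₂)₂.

(1.2834, 1.1872)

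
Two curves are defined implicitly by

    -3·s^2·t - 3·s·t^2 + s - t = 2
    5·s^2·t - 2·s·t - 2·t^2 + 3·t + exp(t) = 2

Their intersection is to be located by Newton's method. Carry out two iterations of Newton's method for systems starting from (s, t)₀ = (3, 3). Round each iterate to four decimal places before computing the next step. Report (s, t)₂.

At (3, 3): F = (-164.0000, 126.085537).
Jacobian J = [[-6·s·t - 3·t^2 + 1, -3·s^2 - 6·s·t - 1], [10·s·t - 2·t, 5·s^2 - 2·s - 4·t + exp(t) + 3]].
At the point, J = [[-80.0000, -82.0000], [84.0000, 50.085537]] (det J = 2881.157046).
Solving J·Δ = −F gives Δ = (-0.7375, -1.2804).
Then the next iterate is (s, t)₁ = (2.2625, 1.7196).
Round to (2.2625, 1.7196) and repeat: F = (-47.935315, 39.058213), J = [[-31.214642, -39.700289], [35.466750, 22.773426]].
Δ = (-0.6583, -0.6898), so (s, t)₂ = (1.6042, 1.0298).

(1.6042, 1.0298)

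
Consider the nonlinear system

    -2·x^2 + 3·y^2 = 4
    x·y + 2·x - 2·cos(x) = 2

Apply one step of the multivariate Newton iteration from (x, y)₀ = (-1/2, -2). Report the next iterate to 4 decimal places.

(-4.4030, -2.0255)

At (-1/2, -2): F = (7.5000, -3.755165).
Jacobian J = [[-4·x, 6·y], [y + 2·sin(x) + 2, x]].
At the point, J = [[2.0000, -12.0000], [-0.958851, -0.5000]] (det J = -12.506213).
Solving J·Δ = −F gives Δ = (-3.9030, -0.0255).
Then the next iterate is (x, y)₁ = (-4.4030, -2.0255).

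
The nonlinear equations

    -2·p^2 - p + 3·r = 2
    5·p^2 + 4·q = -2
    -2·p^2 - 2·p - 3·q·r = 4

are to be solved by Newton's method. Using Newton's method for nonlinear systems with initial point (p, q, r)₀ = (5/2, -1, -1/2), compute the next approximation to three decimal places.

(1.009, 1.006, 0.200)

At (5/2, -1, -1/2): F = (-18.500, 29.250, -23.000).
Jacobian J = [[-4·p - 1, 0, 3], [10·p, 4, 0], [-4·p - 2, -3·r, -3·q]].
At the point, J = [[-11.000, 0.000, 3.000], [25.000, 4.000, 0.000], [-12.000, 1.500, 3.000]] (det J = 124.500).
Solving J·Δ = −F gives Δ = (-1.491, 2.006, 0.700).
Then the next iterate is (p, q, r)₁ = (1.009, 1.006, 0.200).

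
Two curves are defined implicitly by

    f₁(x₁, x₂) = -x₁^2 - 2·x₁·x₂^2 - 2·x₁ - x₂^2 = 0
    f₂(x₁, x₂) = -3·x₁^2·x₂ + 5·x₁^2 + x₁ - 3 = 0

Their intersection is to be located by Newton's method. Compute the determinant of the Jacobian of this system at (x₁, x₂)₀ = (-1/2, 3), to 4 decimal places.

14.2500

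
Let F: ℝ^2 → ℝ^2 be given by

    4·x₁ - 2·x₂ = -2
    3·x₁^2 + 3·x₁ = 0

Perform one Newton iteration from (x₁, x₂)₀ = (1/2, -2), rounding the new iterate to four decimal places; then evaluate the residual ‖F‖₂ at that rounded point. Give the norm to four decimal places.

At (1/2, -2): F = (8.0000, 2.2500).
Jacobian J = [[4, -2], [6·x₁ + 3, 0]].
At the point, J = [[4.0000, -2.0000], [6.0000, 0.0000]] (det J = 12.0000).
Solving J·Δ = −F gives Δ = (-0.3750, 3.2500).
Then the next iterate is (x₁, x₂)₁ = (0.1250, 1.2500).
Re-evaluating at (0.1250, 1.2500): F = (0.0000, 0.421875), so ‖F‖₂ = 0.4219.

0.4219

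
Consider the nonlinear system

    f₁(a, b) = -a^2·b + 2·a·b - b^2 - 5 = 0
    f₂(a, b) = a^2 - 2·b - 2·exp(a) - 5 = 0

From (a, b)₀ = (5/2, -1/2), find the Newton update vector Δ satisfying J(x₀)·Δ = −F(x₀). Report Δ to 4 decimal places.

(0.4746, -15.6526)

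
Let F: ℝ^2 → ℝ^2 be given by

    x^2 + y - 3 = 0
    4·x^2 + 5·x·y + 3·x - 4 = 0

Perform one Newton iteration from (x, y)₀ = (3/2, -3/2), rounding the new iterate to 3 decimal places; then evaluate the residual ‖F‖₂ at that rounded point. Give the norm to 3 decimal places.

At (3/2, -3/2): F = (-2.250, -1.750).
Jacobian J = [[2·x, 1], [8·x + 5·y + 3, 5·x]].
At the point, J = [[3.000, 1.000], [7.500, 7.500]] (det J = 15.000).
Solving J·Δ = −F gives Δ = (1.008, -0.775).
Then the next iterate is (x, y)₁ = (2.508, -2.275).
Re-evaluating at (2.508, -2.275): F = (1.01506, 0.15576), so ‖F‖₂ = 1.027.

1.027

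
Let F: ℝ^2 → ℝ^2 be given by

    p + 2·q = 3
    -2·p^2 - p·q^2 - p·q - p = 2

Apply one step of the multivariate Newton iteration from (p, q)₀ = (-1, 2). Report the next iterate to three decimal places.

(-0.455, 1.727)

At (-1, 2): F = (0.000, 3.000).
Jacobian J = [[1, 2], [-4·p - q^2 - q - 1, -2·p·q - p]].
At the point, J = [[1.000, 2.000], [-3.000, 5.000]] (det J = 11.000).
Solving J·Δ = −F gives Δ = (0.545, -0.273).
Then the next iterate is (p, q)₁ = (-0.455, 1.727).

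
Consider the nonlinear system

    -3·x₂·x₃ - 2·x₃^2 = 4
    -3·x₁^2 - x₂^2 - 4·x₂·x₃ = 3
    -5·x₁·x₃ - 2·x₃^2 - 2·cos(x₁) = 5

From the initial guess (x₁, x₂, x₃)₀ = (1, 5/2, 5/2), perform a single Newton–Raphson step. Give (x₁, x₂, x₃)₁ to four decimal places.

(0.2280, 1.3357, 0.9847)

At (1, 5/2, 5/2): F = (-35.2500, -37.2500, -31.080605).
Jacobian J = [[0, -3·x₃, -3·x₂ - 4·x₃], [-6·x₁, -2·x₂ - 4·x₃, -4·x₂], [-5·x₃ + 2·sin(x₁), 0, -5·x₁ - 4·x₃]].
At the point, J = [[0.0000, -7.5000, -17.5000], [-6.0000, -15.0000, -10.0000], [-10.817058, 0.0000, -15.0000]] (det J = 2703.198381).
Solving J·Δ = −F gives Δ = (-0.7720, -1.1643, -1.5153).
Then the next iterate is (x₁, x₂, x₃)₁ = (0.2280, 1.3357, 0.9847).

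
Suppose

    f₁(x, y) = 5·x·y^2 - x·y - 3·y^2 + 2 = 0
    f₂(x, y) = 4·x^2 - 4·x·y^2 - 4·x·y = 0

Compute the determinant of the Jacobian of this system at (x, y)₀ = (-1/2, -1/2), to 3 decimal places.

18.000

J = [[5·y^2 - y, 10·x·y - x - 6·y], [8·x - 4·y^2 - 4·y, -8·x·y - 4·x]].
At the point, J = [[1.750, 6.000], [-3.000, 0.000]].
det J = 18.000.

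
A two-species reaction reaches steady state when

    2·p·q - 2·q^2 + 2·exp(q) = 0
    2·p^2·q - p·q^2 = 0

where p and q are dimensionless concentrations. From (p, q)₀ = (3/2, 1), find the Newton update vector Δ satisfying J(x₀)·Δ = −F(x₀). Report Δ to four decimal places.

At (3/2, 1): F = (6.436564, 3.0000).
Jacobian J = [[2·q, 2·p - 4·q + 2·exp(q)], [4·p·q - q^2, 2·p^2 - 2·p·q]].
At the point, J = [[2.0000, 4.436564], [5.0000, 1.5000]] (det J = -19.182818).
Solving J·Δ = −F gives Δ = (-0.1905, -1.3649).

(-0.1905, -1.3649)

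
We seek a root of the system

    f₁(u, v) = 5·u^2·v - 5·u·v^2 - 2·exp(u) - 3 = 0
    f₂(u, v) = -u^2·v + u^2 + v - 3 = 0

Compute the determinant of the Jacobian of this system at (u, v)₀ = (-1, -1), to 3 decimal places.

J = [[10·u·v - 5·v^2 - 2·exp(u), 5·u^2 - 10·u·v], [-2·u·v + 2·u, -u^2 + 1]].
At the point, J = [[4.26424, -5.000], [-4.000, 0.000]].
det J = -20.000.

-20.000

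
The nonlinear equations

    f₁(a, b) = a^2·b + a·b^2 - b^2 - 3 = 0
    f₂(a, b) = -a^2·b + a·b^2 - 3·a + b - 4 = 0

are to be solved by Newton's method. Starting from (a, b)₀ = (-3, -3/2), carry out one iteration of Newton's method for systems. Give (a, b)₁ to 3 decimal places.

(-1.885, -0.883)

At (-3, -3/2): F = (-25.500, 10.250).
Jacobian J = [[2·a·b + b^2, a^2 + 2·a·b - 2·b], [-2·a·b + b^2 - 3, -a^2 + 2·a·b + 1]].
At the point, J = [[11.250, 21.000], [-9.750, 1.000]] (det J = 216.000).
Solving J·Δ = −F gives Δ = (1.115, 0.617).
Then the next iterate is (a, b)₁ = (-1.885, -0.883).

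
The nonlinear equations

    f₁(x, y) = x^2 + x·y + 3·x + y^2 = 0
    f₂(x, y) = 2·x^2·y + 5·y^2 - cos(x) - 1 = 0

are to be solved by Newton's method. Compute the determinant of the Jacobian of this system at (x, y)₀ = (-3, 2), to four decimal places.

-13.8589

J = [[2·x + y + 3, x + 2·y], [4·x·y + sin(x), 2·x^2 + 10·y]].
At the point, J = [[-1.0000, 1.0000], [-24.141120, 38.0000]].
det J = -13.8589.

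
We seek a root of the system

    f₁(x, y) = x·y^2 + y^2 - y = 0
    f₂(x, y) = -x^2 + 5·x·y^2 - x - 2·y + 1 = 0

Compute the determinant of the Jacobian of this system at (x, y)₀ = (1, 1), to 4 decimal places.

J = [[y^2, 2·x·y + 2·y - 1], [-2·x + 5·y^2 - 1, 10·x·y - 2]].
At the point, J = [[1.0000, 3.0000], [2.0000, 8.0000]].
det J = 2.0000.

2.0000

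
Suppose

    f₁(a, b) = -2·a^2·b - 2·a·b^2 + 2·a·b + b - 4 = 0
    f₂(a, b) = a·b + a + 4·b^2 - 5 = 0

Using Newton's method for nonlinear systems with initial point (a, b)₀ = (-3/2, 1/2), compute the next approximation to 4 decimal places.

(1.2232, 1.3661)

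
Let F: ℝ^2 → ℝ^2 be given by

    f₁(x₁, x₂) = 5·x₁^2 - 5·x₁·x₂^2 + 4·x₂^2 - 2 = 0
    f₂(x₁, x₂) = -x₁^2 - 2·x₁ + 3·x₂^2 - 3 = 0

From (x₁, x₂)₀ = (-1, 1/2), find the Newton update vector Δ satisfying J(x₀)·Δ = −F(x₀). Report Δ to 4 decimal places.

(0.8000, 0.4167)

At (-1, 1/2): F = (5.2500, -1.2500).
Jacobian J = [[10·x₁ - 5·x₂^2, -10·x₁·x₂ + 8·x₂], [-2·x₁ - 2, 6·x₂]].
At the point, J = [[-11.2500, 9.0000], [0.0000, 3.0000]] (det J = -33.7500).
Solving J·Δ = −F gives Δ = (0.8000, 0.4167).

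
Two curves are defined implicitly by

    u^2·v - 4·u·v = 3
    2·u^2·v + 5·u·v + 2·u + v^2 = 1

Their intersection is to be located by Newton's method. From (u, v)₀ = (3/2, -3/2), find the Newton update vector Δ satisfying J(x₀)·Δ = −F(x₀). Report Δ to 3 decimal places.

(-0.683, 0.427)

At (3/2, -3/2): F = (2.625, -13.750).
Jacobian J = [[2·u·v - 4·v, u^2 - 4·u], [4·u·v + 5·v + 2, 2·u^2 + 5·u + 2·v]].
At the point, J = [[1.500, -3.750], [-14.500, 9.000]] (det J = -40.875).
Solving J·Δ = −F gives Δ = (-0.683, 0.427).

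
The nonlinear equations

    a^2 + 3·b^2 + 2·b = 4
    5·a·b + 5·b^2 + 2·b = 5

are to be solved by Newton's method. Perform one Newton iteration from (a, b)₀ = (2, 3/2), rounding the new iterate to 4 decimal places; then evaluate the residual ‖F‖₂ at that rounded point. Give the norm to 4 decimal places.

4.5831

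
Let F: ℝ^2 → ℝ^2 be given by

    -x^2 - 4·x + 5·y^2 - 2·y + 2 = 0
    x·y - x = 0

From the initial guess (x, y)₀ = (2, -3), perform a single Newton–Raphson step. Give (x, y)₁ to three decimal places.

(0.792, -1.417)

At (2, -3): F = (41.000, -8.000).
Jacobian J = [[-2·x - 4, 10·y - 2], [y - 1, x]].
At the point, J = [[-8.000, -32.000], [-4.000, 2.000]] (det J = -144.000).
Solving J·Δ = −F gives Δ = (-1.208, 1.583).
Then the next iterate is (x, y)₁ = (0.792, -1.417).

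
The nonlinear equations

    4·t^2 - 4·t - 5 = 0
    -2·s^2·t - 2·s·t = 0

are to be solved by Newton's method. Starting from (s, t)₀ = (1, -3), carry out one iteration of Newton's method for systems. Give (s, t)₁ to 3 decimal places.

At (1, -3): F = (43.000, 12.000).
Jacobian J = [[0, 8·t - 4], [-4·s·t - 2·t, -2·s^2 - 2·s]].
At the point, J = [[0.000, -28.000], [18.000, -4.000]] (det J = 504.000).
Solving J·Δ = −F gives Δ = (-0.325, 1.536).
Then the next iterate is (s, t)₁ = (0.675, -1.464).

(0.675, -1.464)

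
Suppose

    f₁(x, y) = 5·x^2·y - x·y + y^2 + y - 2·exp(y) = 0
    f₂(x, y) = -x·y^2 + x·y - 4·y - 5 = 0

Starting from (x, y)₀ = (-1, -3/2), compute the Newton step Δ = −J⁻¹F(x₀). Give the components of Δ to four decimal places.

(0.4440, 0.3856)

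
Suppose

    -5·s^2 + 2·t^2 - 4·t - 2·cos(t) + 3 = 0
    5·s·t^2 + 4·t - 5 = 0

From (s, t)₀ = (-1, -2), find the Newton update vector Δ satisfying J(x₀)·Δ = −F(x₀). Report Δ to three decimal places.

(0.194, 1.214)

At (-1, -2): F = (14.83229, -33.000).
Jacobian J = [[-10·s, 4·t + 2·sin(t) - 4], [5·t^2, 10·s·t + 4]].
At the point, J = [[10.000, -13.81859], [20.000, 24.000]] (det J = 516.37190).
Solving J·Δ = −F gives Δ = (0.194, 1.214).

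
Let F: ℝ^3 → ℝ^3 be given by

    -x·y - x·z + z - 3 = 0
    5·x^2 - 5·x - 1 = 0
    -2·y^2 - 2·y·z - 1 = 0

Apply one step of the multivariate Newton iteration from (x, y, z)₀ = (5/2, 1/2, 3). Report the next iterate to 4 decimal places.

(1.6125, 0.3836, -0.5684)

At (5/2, 1/2, 3): F = (-8.7500, 17.7500, -4.5000).
Jacobian J = [[-y - z, -x, -x + 1], [10·x - 5, 0, 0], [0, -4·y - 2·z, -2·y]].
At the point, J = [[-3.5000, -2.5000, -1.5000], [20.0000, 0.0000, 0.0000], [0.0000, -8.0000, -1.0000]] (det J = 190.0000).
Solving J·Δ = −F gives Δ = (-0.8875, -0.1164, -3.5684).
Then the next iterate is (x, y, z)₁ = (1.6125, 0.3836, -0.5684).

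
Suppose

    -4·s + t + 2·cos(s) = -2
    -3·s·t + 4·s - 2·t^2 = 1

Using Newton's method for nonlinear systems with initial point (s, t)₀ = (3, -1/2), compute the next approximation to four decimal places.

At (3, -1/2): F = (-12.479985, 15.0000).
Jacobian J = [[-2·sin(s) - 4, 1], [-3·t + 4, -3·s - 4·t]].
At the point, J = [[-4.282240, 1.0000], [5.5000, -7.0000]] (det J = 24.475680).
Solving J·Δ = −F gives Δ = (-2.9564, -0.1800).
Then the next iterate is (s, t)₁ = (0.0436, -0.6800).

(0.0436, -0.6800)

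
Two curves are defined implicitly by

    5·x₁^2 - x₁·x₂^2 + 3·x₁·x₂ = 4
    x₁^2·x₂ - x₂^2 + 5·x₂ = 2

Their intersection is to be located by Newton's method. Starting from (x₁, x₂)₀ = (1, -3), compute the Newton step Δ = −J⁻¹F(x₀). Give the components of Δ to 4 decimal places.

At (1, -3): F = (-17.0000, -29.0000).
Jacobian J = [[10·x₁ - x₂^2 + 3·x₂, -2·x₁·x₂ + 3·x₁], [2·x₁·x₂, x₁^2 - 2·x₂ + 5]].
At the point, J = [[-8.0000, 9.0000], [-6.0000, 12.0000]] (det J = -42.0000).
Solving J·Δ = −F gives Δ = (1.3571, 3.0952).

(1.3571, 3.0952)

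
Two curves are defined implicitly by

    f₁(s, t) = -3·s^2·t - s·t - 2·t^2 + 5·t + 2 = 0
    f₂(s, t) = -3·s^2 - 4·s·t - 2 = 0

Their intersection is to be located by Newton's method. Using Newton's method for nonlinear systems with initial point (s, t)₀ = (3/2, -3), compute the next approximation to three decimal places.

At (3/2, -3): F = (-6.250, 9.250).
Jacobian J = [[-6·s·t - t, -3·s^2 - s - 4·t + 5], [-6·s - 4·t, -4·s]].
At the point, J = [[30.000, 8.750], [3.000, -6.000]] (det J = -206.250).
Solving J·Δ = −F gives Δ = (-0.211, 1.436).
Then the next iterate is (s, t)₁ = (1.289, -1.564).

(1.289, -1.564)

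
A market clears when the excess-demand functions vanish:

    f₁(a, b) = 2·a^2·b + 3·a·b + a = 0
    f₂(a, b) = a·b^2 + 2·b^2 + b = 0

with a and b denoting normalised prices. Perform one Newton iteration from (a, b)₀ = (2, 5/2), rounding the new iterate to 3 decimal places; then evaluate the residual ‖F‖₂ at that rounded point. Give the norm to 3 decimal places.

13.395

At (2, 5/2): F = (37.000, 27.500).
Jacobian J = [[4·a·b + 3·b + 1, 2·a^2 + 3·a], [b^2, 2·a·b + 4·b + 1]].
At the point, J = [[28.500, 14.000], [6.250, 21.000]] (det J = 511.000).
Solving J·Δ = −F gives Δ = (-0.767, -1.081).
Then the next iterate is (a, b)₁ = (1.233, 1.419).
Re-evaluating at (1.233, 1.419): F = (10.79646, 7.92884), so ‖F‖₂ = 13.395.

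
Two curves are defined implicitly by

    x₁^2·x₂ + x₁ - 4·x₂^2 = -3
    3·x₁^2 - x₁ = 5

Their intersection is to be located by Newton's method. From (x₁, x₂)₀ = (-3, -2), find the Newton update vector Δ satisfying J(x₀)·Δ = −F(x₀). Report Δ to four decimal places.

(1.3158, 0.6758)

At (-3, -2): F = (-34.0000, 25.0000).
Jacobian J = [[2·x₁·x₂ + 1, x₁^2 - 8·x₂], [6·x₁ - 1, 0]].
At the point, J = [[13.0000, 25.0000], [-19.0000, 0.0000]] (det J = 475.0000).
Solving J·Δ = −F gives Δ = (1.3158, 0.6758).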